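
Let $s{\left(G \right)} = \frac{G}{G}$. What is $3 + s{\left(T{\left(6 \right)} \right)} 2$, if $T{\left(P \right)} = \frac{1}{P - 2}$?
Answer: $5$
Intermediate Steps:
$T{\left(P \right)} = \frac{1}{-2 + P}$
$s{\left(G \right)} = 1$
$3 + s{\left(T{\left(6 \right)} \right)} 2 = 3 + 1 \cdot 2 = 3 + 2 = 5$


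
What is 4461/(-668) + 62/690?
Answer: -1518337/230460 ≈ -6.5883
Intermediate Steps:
4461/(-668) + 62/690 = 4461*(-1/668) + 62*(1/690) = -4461/668 + 31/345 = -1518337/230460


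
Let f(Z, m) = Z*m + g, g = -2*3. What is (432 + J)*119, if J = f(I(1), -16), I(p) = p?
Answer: 48790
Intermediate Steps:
g = -6
f(Z, m) = -6 + Z*m (f(Z, m) = Z*m - 6 = -6 + Z*m)
J = -22 (J = -6 + 1*(-16) = -6 - 16 = -22)
(432 + J)*119 = (432 - 22)*119 = 410*119 = 48790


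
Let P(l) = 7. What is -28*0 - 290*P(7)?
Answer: -2030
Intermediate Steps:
-28*0 - 290*P(7) = -28*0 - 290*7 = 0 - 2030 = -2030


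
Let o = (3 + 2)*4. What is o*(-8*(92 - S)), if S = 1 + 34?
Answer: -9120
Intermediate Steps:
S = 35
o = 20 (o = 5*4 = 20)
o*(-8*(92 - S)) = 20*(-8*(92 - 1*35)) = 20*(-8*(92 - 35)) = 20*(-8*57) = 20*(-456) = -9120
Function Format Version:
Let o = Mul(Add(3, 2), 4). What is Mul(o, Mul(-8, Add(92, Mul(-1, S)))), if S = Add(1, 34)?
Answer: -9120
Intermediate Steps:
S = 35
o = 20 (o = Mul(5, 4) = 20)
Mul(o, Mul(-8, Add(92, Mul(-1, S)))) = Mul(20, Mul(-8, Add(92, Mul(-1, 35)))) = Mul(20, Mul(-8, Add(92, -35))) = Mul(20, Mul(-8, 57)) = Mul(20, -456) = -9120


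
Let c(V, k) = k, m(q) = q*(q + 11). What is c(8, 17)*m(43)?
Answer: 39474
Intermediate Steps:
m(q) = q*(11 + q)
c(8, 17)*m(43) = 17*(43*(11 + 43)) = 17*(43*54) = 17*2322 = 39474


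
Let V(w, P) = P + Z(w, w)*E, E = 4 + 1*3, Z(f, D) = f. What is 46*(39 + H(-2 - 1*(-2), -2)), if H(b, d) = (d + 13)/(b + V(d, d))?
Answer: 14099/8 ≈ 1762.4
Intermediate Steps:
E = 7 (E = 4 + 3 = 7)
V(w, P) = P + 7*w (V(w, P) = P + w*7 = P + 7*w)
H(b, d) = (13 + d)/(b + 8*d) (H(b, d) = (d + 13)/(b + (d + 7*d)) = (13 + d)/(b + 8*d))
46*(39 + H(-2 - 1*(-2), -2)) = 46*(39 + (13 - 2)/((-2 - 1*(-2)) + 8*(-2))) = 46*(39 + 11/((-2 + 2) - 16)) = 46*(39 + 11/(0 - 16)) = 46*(39 + 11/(-16)) = 46*(39 - 1/16*11) = 46*(39 - 11/16) = 46*(613/16) = 14099/8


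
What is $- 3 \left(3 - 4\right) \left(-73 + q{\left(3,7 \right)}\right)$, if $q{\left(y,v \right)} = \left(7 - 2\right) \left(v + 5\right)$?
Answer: $-39$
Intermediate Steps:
$q{\left(y,v \right)} = 25 + 5 v$ ($q{\left(y,v \right)} = 5 \left(5 + v\right) = 25 + 5 v$)
$- 3 \left(3 - 4\right) \left(-73 + q{\left(3,7 \right)}\right) = - 3 \left(3 - 4\right) \left(-73 + \left(25 + 5 \cdot 7\right)\right) = \left(-3\right) \left(-1\right) \left(-73 + \left(25 + 35\right)\right) = 3 \left(-73 + 60\right) = 3 \left(-13\right) = -39$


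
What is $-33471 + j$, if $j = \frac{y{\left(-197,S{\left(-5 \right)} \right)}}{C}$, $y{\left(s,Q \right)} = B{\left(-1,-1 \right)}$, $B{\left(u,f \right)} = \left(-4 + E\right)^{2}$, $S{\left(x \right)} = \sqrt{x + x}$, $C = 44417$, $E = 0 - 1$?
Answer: $- \frac{1486681382}{44417} \approx -33471.0$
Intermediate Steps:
$E = -1$ ($E = 0 - 1 = -1$)
$S{\left(x \right)} = \sqrt{2} \sqrt{x}$ ($S{\left(x \right)} = \sqrt{2 x} = \sqrt{2} \sqrt{x}$)
$B{\left(u,f \right)} = 25$ ($B{\left(u,f \right)} = \left(-4 - 1\right)^{2} = \left(-5\right)^{2} = 25$)
$y{\left(s,Q \right)} = 25$
$j = \frac{25}{44417} \approx 0.00056285$
$-33471 + j = -33471 + \frac{25}{44417} = - \frac{1486681382}{44417}$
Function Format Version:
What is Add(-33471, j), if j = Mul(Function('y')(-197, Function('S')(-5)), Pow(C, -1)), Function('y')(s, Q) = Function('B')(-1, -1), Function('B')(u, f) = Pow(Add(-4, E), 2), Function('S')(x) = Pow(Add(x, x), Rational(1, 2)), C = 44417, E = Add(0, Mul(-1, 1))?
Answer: Rational(-1486681382, 44417) ≈ -33471.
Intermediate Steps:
E = -1 (E = Add(0, -1) = -1)
Function('S')(x) = Mul(Pow(2, Rational(1, 2)), Pow(x, Rational(1, 2))) (Function('S')(x) = Pow(Mul(2, x), Rational(1, 2)) = Mul(Pow(2, Rational(1, 2)), Pow(x, Rational(1, 2))))
Function('B')(u, f) = 25 (Function('B')(u, f) = Pow(Add(-4, -1), 2) = Pow(-5, 2) = 25)
Function('y')(s, Q) = 25
j = Rational(25, 44417) (j = Mul(25, Pow(44417, -1)) = Mul(25, Rational(1, 44417)) = Rational(25, 44417) ≈ 0.00056285)
Add(-33471, j) = Add(-33471, Rational(25, 44417)) = Rational(-1486681382, 44417)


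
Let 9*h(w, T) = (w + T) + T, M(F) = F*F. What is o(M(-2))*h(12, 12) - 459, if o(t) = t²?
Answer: -395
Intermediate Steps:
M(F) = F²
h(w, T) = w/9 + 2*T/9 (h(w, T) = ((w + T) + T)/9 = ((T + w) + T)/9 = (w + 2*T)/9 = w/9 + 2*T/9)
o(M(-2))*h(12, 12) - 459 = ((-2)²)²*((⅑)*12 + (2/9)*12) - 459 = 4²*(4/3 + 8/3) - 459 = 16*4 - 459 = 64 - 459 = -395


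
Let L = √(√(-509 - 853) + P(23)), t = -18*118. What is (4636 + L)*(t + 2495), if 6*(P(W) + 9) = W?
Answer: 1719956 + 371*√(-186 + 36*I*√1362)/6 ≈ 1.7214e+6 + 1708.9*I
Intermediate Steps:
P(W) = -9 + W/6
t = -2124
L = √(-31/6 + I*√1362) (L = √(√(-509 - 853) + (-9 + (⅙)*23)) = √(√(-1362) + (-9 + 23/6)) = √(I*√1362 - 31/6) = √(-31/6 + I*√1362) ≈ 4.0061 + 4.6061*I)
(4636 + L)*(t + 2495) = (4636 + √(-186 + 36*I*√1362)/6)*(-2124 + 2495) = (4636 + √(-186 + 36*I*√1362)/6)*371 = 1719956 + 371*√(-186 + 36*I*√1362)/6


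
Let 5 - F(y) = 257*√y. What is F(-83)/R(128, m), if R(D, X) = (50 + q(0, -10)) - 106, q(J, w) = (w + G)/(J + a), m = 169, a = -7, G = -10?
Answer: -35/372 + 1799*I*√83/372 ≈ -0.094086 + 44.058*I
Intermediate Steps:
q(J, w) = (-10 + w)/(-7 + J) (q(J, w) = (w - 10)/(J - 7) = (-10 + w)/(-7 + J))
R(D, X) = -372/7 (R(D, X) = (50 + (-10 - 10)/(-7 + 0)) - 106 = (50 - 20/(-7)) - 106 = (50 - ⅐*(-20)) - 106 = (50 + 20/7) - 106 = 370/7 - 106 = -372/7)
F(y) = 5 - 257*√y
F(-83)/R(128, m) = (5 - 257*I*√83)/(-372/7) = (5 - 257*I*√83)*(-7/372) = -35/372 + 1799*I*√83/372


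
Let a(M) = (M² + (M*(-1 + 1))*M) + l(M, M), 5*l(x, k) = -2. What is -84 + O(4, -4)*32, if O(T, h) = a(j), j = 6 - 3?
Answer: 956/5 ≈ 191.20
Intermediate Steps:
j = 3
l(x, k) = -⅖ (l(x, k) = (⅕)*(-2) = -⅖)
a(M) = -⅖ + M² (a(M) = (M² + (M*(-1 + 1))*M) - ⅖ = (M² + (M*0)*M) - ⅖ = (M² + 0*M) - ⅖ = (M² + 0) - ⅖ = M² - ⅖ = -⅖ + M²)
O(T, h) = 43/5 (O(T, h) = -⅖ + 3² = -⅖ + 9 = 43/5)
-84 + O(4, -4)*32 = -84 + (43/5)*32 = -84 + 1376/5 = 956/5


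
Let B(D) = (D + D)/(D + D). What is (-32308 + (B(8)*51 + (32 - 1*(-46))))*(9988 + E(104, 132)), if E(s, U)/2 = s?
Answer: -328097084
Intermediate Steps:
E(s, U) = 2*s
B(D) = 1 (B(D) = (2*D)/((2*D)) = (2*D)*(1/(2*D)) = 1)
(-32308 + (B(8)*51 + (32 - 1*(-46))))*(9988 + E(104, 132)) = (-32308 + (1*51 + (32 - 1*(-46))))*(9988 + 2*104) = (-32308 + (51 + (32 + 46)))*(9988 + 208) = (-32308 + (51 + 78))*10196 = (-32308 + 129)*10196 = -32179*10196 = -328097084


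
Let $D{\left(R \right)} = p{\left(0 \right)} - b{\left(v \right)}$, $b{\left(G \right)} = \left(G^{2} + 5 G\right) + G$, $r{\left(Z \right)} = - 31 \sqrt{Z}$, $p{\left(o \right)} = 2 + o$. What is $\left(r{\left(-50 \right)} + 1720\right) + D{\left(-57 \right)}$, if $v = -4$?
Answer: $1730 - 155 i \sqrt{2} \approx 1730.0 - 219.2 i$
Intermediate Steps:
$b{\left(G \right)} = G^{2} + 6 G$
$D{\left(R \right)} = 10$ ($D{\left(R \right)} = \left(2 + 0\right) - - 4 \left(6 - 4\right) = 2 - \left(-4\right) 2 = 2 - -8 = 2 + 8 = 10$)
$\left(r{\left(-50 \right)} + 1720\right) + D{\left(-57 \right)} = \left(- 31 \sqrt{-50} + 1720\right) + 10 = \left(- 31 \cdot 5 i \sqrt{2} + 1720\right) + 10 = \left(- 155 i \sqrt{2} + 1720\right) + 10 = \left(1720 - 155 i \sqrt{2}\right) + 10 = 1730 - 155 i \sqrt{2}$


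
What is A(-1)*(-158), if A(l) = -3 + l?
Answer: 632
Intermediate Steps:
A(-1)*(-158) = (-3 - 1)*(-158) = -4*(-158) = 632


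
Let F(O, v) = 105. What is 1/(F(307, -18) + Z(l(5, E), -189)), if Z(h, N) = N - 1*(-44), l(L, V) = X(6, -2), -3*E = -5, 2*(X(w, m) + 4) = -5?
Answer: -1/40 ≈ -0.025000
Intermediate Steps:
X(w, m) = -13/2 (X(w, m) = -4 + (½)*(-5) = -4 - 5/2 = -13/2)
E = 5/3 (E = -⅓*(-5) = 5/3 ≈ 1.6667)
l(L, V) = -13/2
Z(h, N) = 44 + N (Z(h, N) = N + 44 = 44 + N)
1/(F(307, -18) + Z(l(5, E), -189)) = 1/(105 + (44 - 189)) = 1/(105 - 145) = 1/(-40) = -1/40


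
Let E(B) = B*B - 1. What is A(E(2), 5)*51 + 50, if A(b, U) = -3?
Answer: -103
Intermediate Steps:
E(B) = -1 + B² (E(B) = B² - 1 = -1 + B²)
A(E(2), 5)*51 + 50 = -3*51 + 50 = -153 + 50 = -103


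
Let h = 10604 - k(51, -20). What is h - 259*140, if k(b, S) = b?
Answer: -25707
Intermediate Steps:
h = 10553 (h = 10604 - 1*51 = 10604 - 51 = 10553)
h - 259*140 = 10553 - 259*140 = 10553 - 36260 = -25707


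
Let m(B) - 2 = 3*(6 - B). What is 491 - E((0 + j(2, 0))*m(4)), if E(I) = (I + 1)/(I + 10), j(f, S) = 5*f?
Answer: 4901/10 ≈ 490.10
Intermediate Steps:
m(B) = 20 - 3*B (m(B) = 2 + 3*(6 - B) = 2 + (18 - 3*B) = 20 - 3*B)
E(I) = (1 + I)/(10 + I)
491 - E((0 + j(2, 0))*m(4)) = 491 - (1 + (0 + 5*2)*(20 - 3*4))/(10 + (0 + 5*2)*(20 - 3*4)) = 491 - (1 + (0 + 10)*(20 - 12))/(10 + (0 + 10)*(20 - 12)) = 491 - (1 + 10*8)/(10 + 10*8) = 491 - (1 + 80)/(10 + 80) = 491 - 81/90 = 491 - 1*9/10 = 491 - 9/10 = 4901/10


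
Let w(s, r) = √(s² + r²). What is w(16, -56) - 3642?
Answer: -3642 + 8*√53 ≈ -3583.8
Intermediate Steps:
w(s, r) = √(r² + s²)
w(16, -56) - 3642 = √((-56)² + 16²) - 3642 = √(3136 + 256) - 3642 = √3392 - 3642 = 8*√53 - 3642 = -3642 + 8*√53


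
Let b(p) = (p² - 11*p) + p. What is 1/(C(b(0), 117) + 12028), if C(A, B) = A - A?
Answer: 1/12028 ≈ 8.3139e-5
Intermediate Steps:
b(p) = p² - 10*p
C(A, B) = 0
1/(C(b(0), 117) + 12028) = 1/(0 + 12028) = 1/12028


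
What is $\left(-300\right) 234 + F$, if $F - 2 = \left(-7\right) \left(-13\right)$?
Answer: $-70107$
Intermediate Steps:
$F = 93$ ($F = 2 - -91 = 2 + 91 = 93$)
$\left(-300\right) 234 + F = \left(-300\right) 234 + 93 = -70200 + 93 = -70107$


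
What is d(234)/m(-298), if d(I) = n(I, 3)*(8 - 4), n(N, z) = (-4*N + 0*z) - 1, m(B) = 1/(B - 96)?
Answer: 1476712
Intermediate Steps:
m(B) = 1/(-96 + B)
n(N, z) = -1 - 4*N (n(N, z) = (-4*N + 0) - 1 = -4*N - 1 = -1 - 4*N)
d(I) = -4 - 16*I (d(I) = (-1 - 4*I)*(8 - 4) = (-1 - 4*I)*4 = -4 - 16*I)
d(234)/m(-298) = (-4 - 16*234)/(1/(-96 - 298)) = (-4 - 3744)/(1/(-394)) = -3748/(-1/394) = -3748*(-394) = 1476712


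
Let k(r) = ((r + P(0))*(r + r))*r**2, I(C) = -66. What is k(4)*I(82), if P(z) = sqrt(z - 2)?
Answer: -33792 - 8448*I*sqrt(2) ≈ -33792.0 - 11947.0*I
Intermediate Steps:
P(z) = sqrt(-2 + z)
k(r) = 2*r**3*(r + I*sqrt(2)) (k(r) = ((r + sqrt(-2 + 0))*(r + r))*r**2 = ((r + sqrt(-2))*(2*r))*r**2 = ((r + I*sqrt(2))*(2*r))*r**2 = (2*r*(r + I*sqrt(2)))*r**2 = 2*r**3*(r + I*sqrt(2)))
k(4)*I(82) = (2*4**3*(4 + I*sqrt(2)))*(-66) = (2*64*(4 + I*sqrt(2)))*(-66) = (512 + 128*I*sqrt(2))*(-66) = -33792 - 8448*I*sqrt(2)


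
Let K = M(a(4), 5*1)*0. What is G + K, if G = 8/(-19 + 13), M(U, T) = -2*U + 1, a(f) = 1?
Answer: -4/3 ≈ -1.3333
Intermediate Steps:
M(U, T) = 1 - 2*U
K = 0 (K = (1 - 2*1)*0 = (1 - 2)*0 = -1*0 = 0)
G = -4/3 (G = 8/(-6) = -1/6*8 = -4/3 ≈ -1.3333)
G + K = -4/3 + 0 = -4/3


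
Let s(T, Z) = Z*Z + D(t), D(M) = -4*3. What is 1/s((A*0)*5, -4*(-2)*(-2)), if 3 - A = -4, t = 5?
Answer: 1/244 ≈ 0.0040984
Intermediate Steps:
A = 7 (A = 3 - 1*(-4) = 3 + 4 = 7)
D(M) = -12
s(T, Z) = -12 + Z**2 (s(T, Z) = Z*Z - 12 = Z**2 - 12 = -12 + Z**2)
1/s((A*0)*5, -4*(-2)*(-2)) = 1/(-12 + (-4*(-2)*(-2))**2) = 1/(-12 + (8*(-2))**2) = 1/(-12 + (-16)**2) = 1/(-12 + 256) = 1/244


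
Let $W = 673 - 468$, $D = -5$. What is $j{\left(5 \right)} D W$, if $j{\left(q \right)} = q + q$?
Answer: $-10250$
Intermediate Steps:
$j{\left(q \right)} = 2 q$
$W = 205$
$j{\left(5 \right)} D W = 2 \cdot 5 \left(-5\right) 205 = 10 \left(-5\right) 205 = \left(-50\right) 205 = -10250$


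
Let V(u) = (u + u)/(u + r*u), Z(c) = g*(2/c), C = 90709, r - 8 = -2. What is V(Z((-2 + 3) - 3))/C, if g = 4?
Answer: 2/634963 ≈ 3.1498e-6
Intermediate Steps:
r = 6 (r = 8 - 2 = 6)
Z(c) = 8/c (Z(c) = 4*(2/c) = 8/c)
V(u) = 2/7 (V(u) = (u + u)/(u + 6*u) = (2*u)/((7*u)) = (2*u)*(1/(7*u)) = 2/7)
V(Z((-2 + 3) - 3))/C = (2/7)/90709 = (2/7)*(1/90709) = 2/634963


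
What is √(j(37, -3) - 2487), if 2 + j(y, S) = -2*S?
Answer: I*√2483 ≈ 49.83*I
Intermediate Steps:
j(y, S) = -2 - 2*S
√(j(37, -3) - 2487) = √((-2 - 2*(-3)) - 2487) = √((-2 + 6) - 2487) = √(4 - 2487) = √(-2483) = I*√2483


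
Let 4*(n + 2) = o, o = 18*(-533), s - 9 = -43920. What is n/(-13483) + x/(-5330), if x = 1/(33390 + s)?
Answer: 67306341974/378042623595 ≈ 0.17804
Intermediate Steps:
s = -43911 (s = 9 - 43920 = -43911)
o = -9594
x = -1/10521 (x = 1/(33390 - 43911) = 1/(-10521) = -1/10521 ≈ -9.5048e-5)
n = -4801/2 (n = -2 + (1/4)*(-9594) = -2 - 4797/2 = -4801/2 ≈ -2400.5)
n/(-13483) + x/(-5330) = -4801/2/(-13483) - 1/10521/(-5330) = -4801/2*(-1/13483) - 1/10521*(-1/5330) = 4801/26966 + 1/56076930 = 67306341974/378042623595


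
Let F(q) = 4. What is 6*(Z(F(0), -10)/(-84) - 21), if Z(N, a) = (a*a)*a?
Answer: -382/7 ≈ -54.571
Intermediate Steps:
Z(N, a) = a**3 (Z(N, a) = a**2*a = a**3)
6*(Z(F(0), -10)/(-84) - 21) = 6*((-10)**3/(-84) - 21) = 6*(-1000*(-1/84) - 21) = 6*(250/21 - 21) = 6*(-191/21) = -382/7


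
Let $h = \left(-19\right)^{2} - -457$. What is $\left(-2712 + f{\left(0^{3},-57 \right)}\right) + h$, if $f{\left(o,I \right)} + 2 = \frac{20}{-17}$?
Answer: $- \frac{32252}{17} \approx -1897.2$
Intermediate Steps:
$f{\left(o,I \right)} = - \frac{54}{17}$ ($f{\left(o,I \right)} = -2 + \frac{20}{-17} = -2 + 20 \left(- \frac{1}{17}\right) = -2 - \frac{20}{17} = - \frac{54}{17}$)
$h = 818$ ($h = 361 + 457 = 818$)
$\left(-2712 + f{\left(0^{3},-57 \right)}\right) + h = \left(-2712 - \frac{54}{17}\right) + 818 = - \frac{46158}{17} + 818 = - \frac{32252}{17}$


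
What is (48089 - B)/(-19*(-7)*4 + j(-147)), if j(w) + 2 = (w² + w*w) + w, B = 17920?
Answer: 30169/43601 ≈ 0.69193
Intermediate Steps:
j(w) = -2 + w + 2*w² (j(w) = -2 + ((w² + w*w) + w) = -2 + ((w² + w²) + w) = -2 + (2*w² + w) = -2 + (w + 2*w²) = -2 + w + 2*w²)
(48089 - B)/(-19*(-7)*4 + j(-147)) = (48089 - 1*17920)/(-19*(-7)*4 + (-2 - 147 + 2*(-147)²)) = (48089 - 17920)/(133*4 + (-2 - 147 + 2*21609)) = 30169/(532 + (-2 - 147 + 43218)) = 30169/(532 + 43069) = 30169/43601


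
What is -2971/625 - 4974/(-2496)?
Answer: -717811/260000 ≈ -2.7608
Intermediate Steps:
-2971/625 - 4974/(-2496) = -2971*1/625 - 4974*(-1/2496) = -2971/625 + 829/416 = -717811/260000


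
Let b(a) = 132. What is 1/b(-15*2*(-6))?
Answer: 1/132 ≈ 0.0075758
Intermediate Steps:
1/b(-15*2*(-6)) = 1/132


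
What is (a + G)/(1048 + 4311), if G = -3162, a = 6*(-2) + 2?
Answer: -3172/5359 ≈ -0.59190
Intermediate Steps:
a = -10 (a = -12 + 2 = -10)
(a + G)/(1048 + 4311) = (-10 - 3162)/(1048 + 4311) = -3172/5359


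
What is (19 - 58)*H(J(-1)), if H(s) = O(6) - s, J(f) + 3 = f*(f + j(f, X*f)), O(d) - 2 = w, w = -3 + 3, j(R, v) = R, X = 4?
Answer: -117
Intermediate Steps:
w = 0
O(d) = 2 (O(d) = 2 + 0 = 2)
J(f) = -3 + 2*f**2 (J(f) = -3 + f*(f + f) = -3 + f*(2*f) = -3 + 2*f**2)
H(s) = 2 - s
(19 - 58)*H(J(-1)) = (19 - 58)*(2 - (-3 + 2*(-1)**2)) = -39*(2 - (-3 + 2*1)) = -39*(2 - (-3 + 2)) = -39*(2 - 1*(-1)) = -39*(2 + 1) = -39*3 = -117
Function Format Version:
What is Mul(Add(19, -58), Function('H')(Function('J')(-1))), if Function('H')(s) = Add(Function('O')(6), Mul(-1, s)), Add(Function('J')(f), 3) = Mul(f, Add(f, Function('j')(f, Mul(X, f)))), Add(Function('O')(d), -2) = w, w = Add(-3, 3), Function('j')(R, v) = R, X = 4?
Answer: -117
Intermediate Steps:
w = 0
Function('O')(d) = 2 (Function('O')(d) = Add(2, 0) = 2)
Function('J')(f) = Add(-3, Mul(2, Pow(f, 2))) (Function('J')(f) = Add(-3, Mul(f, Add(f, f))) = Add(-3, Mul(f, Mul(2, f))) = Add(-3, Mul(2, Pow(f, 2))))
Function('H')(s) = Add(2, Mul(-1, s))
Mul(Add(19, -58), Function('H')(Function('J')(-1))) = Mul(Add(19, -58), Add(2, Mul(-1, Add(-3, Mul(2, Pow(-1, 2)))))) = Mul(-39, Add(2, Mul(-1, Add(-3, Mul(2, 1))))) = Mul(-39, Add(2, Mul(-1, Add(-3, 2)))) = Mul(-39, Add(2, Mul(-1, -1))) = Mul(-39, Add(2, 1)) = Mul(-39, 3) = -117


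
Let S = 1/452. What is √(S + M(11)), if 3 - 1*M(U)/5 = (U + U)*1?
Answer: 3*I*√539123/226 ≈ 9.7467*I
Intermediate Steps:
M(U) = 15 - 10*U (M(U) = 15 - 5*(U + U) = 15 - 5*2*U = 15 - 10*U)
S = 1/452 ≈ 0.0022124
√(S + M(11)) = √(1/452 + (15 - 10*11)) = √(1/452 + (15 - 110)) = √(1/452 - 95) = √(-42939/452) = 3*I*√539123/226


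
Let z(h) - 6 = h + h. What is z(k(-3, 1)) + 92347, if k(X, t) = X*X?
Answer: 92371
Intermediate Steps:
k(X, t) = X²
z(h) = 6 + 2*h (z(h) = 6 + (h + h) = 6 + 2*h)
z(k(-3, 1)) + 92347 = (6 + 2*(-3)²) + 92347 = (6 + 2*9) + 92347 = (6 + 18) + 92347 = 24 + 92347 = 92371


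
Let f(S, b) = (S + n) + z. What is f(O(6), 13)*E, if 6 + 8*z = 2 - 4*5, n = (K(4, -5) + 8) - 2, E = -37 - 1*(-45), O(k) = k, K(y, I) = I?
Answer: 32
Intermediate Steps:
E = 8 (E = -37 + 45 = 8)
n = 1 (n = (-5 + 8) - 2 = 3 - 2 = 1)
z = -3 (z = -¾ + (2 - 4*5)/8 = -¾ + (2 - 20)/8 = -¾ + (⅛)*(-18) = -¾ - 9/4 = -3)
f(S, b) = -2 + S (f(S, b) = (S + 1) - 3 = (1 + S) - 3 = -2 + S)
f(O(6), 13)*E = (-2 + 6)*8 = 4*8 = 32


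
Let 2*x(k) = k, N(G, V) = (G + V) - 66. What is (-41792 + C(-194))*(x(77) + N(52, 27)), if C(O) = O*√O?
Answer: -2152288 - 9991*I*√194 ≈ -2.1523e+6 - 1.3916e+5*I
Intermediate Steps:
N(G, V) = -66 + G + V
C(O) = O^(3/2)
x(k) = k/2
(-41792 + C(-194))*(x(77) + N(52, 27)) = (-41792 + (-194)^(3/2))*((½)*77 + (-66 + 52 + 27)) = (-41792 - 194*I*√194)*(77/2 + 13) = (-41792 - 194*I*√194)*(103/2) = -2152288 - 9991*I*√194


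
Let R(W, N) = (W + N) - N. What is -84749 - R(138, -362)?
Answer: -84887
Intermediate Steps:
R(W, N) = W (R(W, N) = (N + W) - N = W)
-84749 - R(138, -362) = -84749 - 1*138 = -84749 - 138 = -84887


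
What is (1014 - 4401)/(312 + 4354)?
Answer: -3387/4666 ≈ -0.72589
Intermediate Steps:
(1014 - 4401)/(312 + 4354) = -3387/4666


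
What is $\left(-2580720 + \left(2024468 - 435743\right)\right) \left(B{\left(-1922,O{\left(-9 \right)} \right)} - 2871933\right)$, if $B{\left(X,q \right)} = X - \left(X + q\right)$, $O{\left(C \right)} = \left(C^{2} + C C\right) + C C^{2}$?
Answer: $2848380715170$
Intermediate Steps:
$O{\left(C \right)} = C^{3} + 2 C^{2}$ ($O{\left(C \right)} = \left(C^{2} + C^{2}\right) + C^{3} = 2 C^{2} + C^{3} = C^{3} + 2 C^{2}$)
$B{\left(X,q \right)} = - q$ ($B{\left(X,q \right)} = X - \left(X + q\right) = - q$)
$\left(-2580720 + \left(2024468 - 435743\right)\right) \left(B{\left(-1922,O{\left(-9 \right)} \right)} - 2871933\right) = \left(-2580720 + \left(2024468 - 435743\right)\right) \left(- \left(-9\right)^{2} \left(2 - 9\right) - 2871933\right) = \left(-2580720 + \left(2024468 - 435743\right)\right) \left(- 81 \left(-7\right) - 2871933\right) = \left(-2580720 + 1588725\right) \left(\left(-1\right) \left(-567\right) - 2871933\right) = - 991995 \left(567 - 2871933\right) = \left(-991995\right) \left(-2871366\right) = 2848380715170$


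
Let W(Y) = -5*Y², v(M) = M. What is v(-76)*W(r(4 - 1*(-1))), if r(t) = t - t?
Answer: 0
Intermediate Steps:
r(t) = 0
v(-76)*W(r(4 - 1*(-1))) = -(-380)*0² = -(-380)*0 = -76*0 = 0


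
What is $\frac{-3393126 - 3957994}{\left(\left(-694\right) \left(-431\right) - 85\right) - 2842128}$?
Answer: $\frac{7351120}{2543099} \approx 2.8906$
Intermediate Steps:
$\frac{-3393126 - 3957994}{\left(\left(-694\right) \left(-431\right) - 85\right) - 2842128} = - \frac{7351120}{\left(299114 - 85\right) - 2842128} = - \frac{7351120}{299029 - 2842128} = - \frac{7351120}{-2543099} = \left(-7351120\right) \left(- \frac{1}{2543099}\right) = \frac{7351120}{2543099}$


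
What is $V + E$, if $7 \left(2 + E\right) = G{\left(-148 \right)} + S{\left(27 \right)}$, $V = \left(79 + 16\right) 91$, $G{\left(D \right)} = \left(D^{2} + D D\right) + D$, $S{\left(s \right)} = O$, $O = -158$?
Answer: $\frac{104003}{7} \approx 14858.0$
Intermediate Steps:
$S{\left(s \right)} = -158$
$G{\left(D \right)} = D + 2 D^{2}$ ($G{\left(D \right)} = \left(D^{2} + D^{2}\right) + D = 2 D^{2} + D = D + 2 D^{2}$)
$V = 8645$ ($V = 95 \cdot 91 = 8645$)
$E = \frac{43488}{7}$ ($E = -2 + \frac{- 148 \left(1 + 2 \left(-148\right)\right) - 158}{7} = -2 + \frac{- 148 \left(1 - 296\right) - 158}{7} = -2 + \frac{\left(-148\right) \left(-295\right) - 158}{7} = -2 + \frac{43660 - 158}{7} = -2 + \frac{1}{7} \cdot 43502 = -2 + \frac{43502}{7} = \frac{43488}{7} \approx 6212.6$)
$V + E = 8645 + \frac{43488}{7} = \frac{104003}{7}$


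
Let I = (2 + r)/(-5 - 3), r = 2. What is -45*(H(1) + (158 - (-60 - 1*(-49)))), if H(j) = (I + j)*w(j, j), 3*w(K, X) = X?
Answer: -15225/2 ≈ -7612.5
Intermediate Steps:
w(K, X) = X/3
I = -½ (I = (2 + 2)/(-5 - 3) = 4/(-8) = 4*(-⅛) = -½ ≈ -0.50000)
H(j) = j*(-½ + j)/3 (H(j) = (-½ + j)*(j/3) = j*(-½ + j)/3)
-45*(H(1) + (158 - (-60 - 1*(-49)))) = -45*((⅙)*1*(-1 + 2*1) + (158 - (-60 - 1*(-49)))) = -45*((⅙)*1*(-1 + 2) + (158 - (-60 + 49))) = -45*((⅙)*1*1 + (158 - 1*(-11))) = -45*(⅙ + (158 + 11)) = -45*(⅙ + 169) = -45*1015/6 = -15225/2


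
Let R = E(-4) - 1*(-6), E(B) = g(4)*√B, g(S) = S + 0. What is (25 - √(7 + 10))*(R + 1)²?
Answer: (7 + 8*I)²*(25 - √17) ≈ -313.15 + 2338.2*I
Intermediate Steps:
g(S) = S
E(B) = 4*√B
R = 6 + 8*I (R = 4*√(-4) - 1*(-6) = 4*(2*I) + 6 = 8*I + 6 = 6 + 8*I ≈ 6.0 + 8.0*I)
(25 - √(7 + 10))*(R + 1)² = (25 - √(7 + 10))*((6 + 8*I) + 1)² = (25 - √17)*(7 + 8*I)² = (7 + 8*I)²*(25 - √17)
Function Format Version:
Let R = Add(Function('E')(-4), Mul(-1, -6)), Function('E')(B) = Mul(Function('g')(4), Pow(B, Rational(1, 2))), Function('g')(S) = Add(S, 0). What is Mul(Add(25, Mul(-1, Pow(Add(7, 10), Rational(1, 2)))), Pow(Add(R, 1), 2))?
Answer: Mul(Pow(Add(7, Mul(8, I)), 2), Add(25, Mul(-1, Pow(17, Rational(1, 2))))) ≈ Add(-313.15, Mul(2338.2, I))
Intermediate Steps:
Function('g')(S) = S
Function('E')(B) = Mul(4, Pow(B, Rational(1, 2)))
R = Add(6, Mul(8, I)) (R = Add(Mul(4, Pow(-4, Rational(1, 2))), Mul(-1, -6)) = Add(Mul(4, Mul(2, I)), 6) = Add(Mul(8, I), 6) = Add(6, Mul(8, I)) ≈ Add(6.0000, Mul(8.0000, I)))
Mul(Add(25, Mul(-1, Pow(Add(7, 10), Rational(1, 2)))), Pow(Add(R, 1), 2)) = Mul(Add(25, Mul(-1, Pow(Add(7, 10), Rational(1, 2)))), Pow(Add(Add(6, Mul(8, I)), 1), 2)) = Mul(Add(25, Mul(-1, Pow(17, Rational(1, 2)))), Pow(Add(7, Mul(8, I)), 2)) = Mul(Pow(Add(7, Mul(8, I)), 2), Add(25, Mul(-1, Pow(17, Rational(1, 2)))))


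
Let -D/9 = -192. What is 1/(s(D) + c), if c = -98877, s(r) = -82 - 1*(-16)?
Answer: -1/98943 ≈ -1.0107e-5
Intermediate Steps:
D = 1728 (D = -9*(-192) = 1728)
s(r) = -66 (s(r) = -82 + 16 = -66)
1/(s(D) + c) = 1/(-66 - 98877) = 1/(-98943) = -1/98943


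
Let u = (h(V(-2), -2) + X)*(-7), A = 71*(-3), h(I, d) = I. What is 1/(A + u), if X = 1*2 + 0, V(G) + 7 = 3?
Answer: -1/199 ≈ -0.0050251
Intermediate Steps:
V(G) = -4 (V(G) = -7 + 3 = -4)
X = 2 (X = 2 + 0 = 2)
A = -213
u = 14 (u = (-4 + 2)*(-7) = -2*(-7) = 14)
1/(A + u) = 1/(-213 + 14) = 1/(-199) = -1/199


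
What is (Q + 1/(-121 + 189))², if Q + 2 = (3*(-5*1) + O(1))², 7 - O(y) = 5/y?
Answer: 128981449/4624 ≈ 27894.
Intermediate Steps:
O(y) = 7 - 5/y
Q = 167 (Q = -2 + (3*(-5*1) + (7 - 5/1))² = -2 + (3*(-5) + (7 - 5*1))² = -2 + (-15 + (7 - 5))² = -2 + (-15 + 2)² = -2 + (-13)² = -2 + 169 = 167)
(Q + 1/(-121 + 189))² = (167 + 1/(-121 + 189))² = (167 + 1/68)² = (11357/68)² = 128981449/4624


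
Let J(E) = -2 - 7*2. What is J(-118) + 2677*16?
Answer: 42816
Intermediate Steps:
J(E) = -16 (J(E) = -2 - 14 = -16)
J(-118) + 2677*16 = -16 + 2677*16 = -16 + 42832 = 42816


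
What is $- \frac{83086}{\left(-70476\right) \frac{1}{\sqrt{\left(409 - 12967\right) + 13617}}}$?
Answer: $\frac{41543 \sqrt{1059}}{35238} \approx 38.365$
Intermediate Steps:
$- \frac{83086}{\left(-70476\right) \frac{1}{\sqrt{\left(409 - 12967\right) + 13617}}} = - \frac{83086}{\left(-70476\right) \frac{1}{\sqrt{-12558 + 13617}}} = - \frac{83086}{\left(-70476\right) \frac{1}{\sqrt{1059}}} = - \frac{83086}{\left(-70476\right) \frac{\sqrt{1059}}{1059}} = - \frac{83086}{\left(- \frac{23492}{353}\right) \sqrt{1059}} = - 83086 \left(- \frac{\sqrt{1059}}{70476}\right) = \frac{41543 \sqrt{1059}}{35238}$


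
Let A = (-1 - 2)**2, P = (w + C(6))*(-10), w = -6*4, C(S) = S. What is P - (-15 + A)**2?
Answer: 144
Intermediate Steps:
w = -24
P = 180 (P = (-24 + 6)*(-10) = -18*(-10) = 180)
A = 9 (A = (-3)**2 = 9)
P - (-15 + A)**2 = 180 - (-15 + 9)**2 = 180 - 1*(-6)**2 = 180 - 1*36 = 180 - 36 = 144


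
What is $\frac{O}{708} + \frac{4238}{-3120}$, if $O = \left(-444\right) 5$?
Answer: $- \frac{31817}{7080} \approx -4.4939$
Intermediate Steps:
$O = -2220$
$\frac{O}{708} + \frac{4238}{-3120} = - \frac{2220}{708} + \frac{4238}{-3120} = \left(-2220\right) \frac{1}{708} + 4238 \left(- \frac{1}{3120}\right) = - \frac{185}{59} - \frac{163}{120} = - \frac{31817}{7080}$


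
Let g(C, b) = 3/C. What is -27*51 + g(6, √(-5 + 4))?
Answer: -2753/2 ≈ -1376.5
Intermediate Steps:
-27*51 + g(6, √(-5 + 4)) = -27*51 + 3/6 = -1377 + 3*(⅙) = -1377 + ½ = -2753/2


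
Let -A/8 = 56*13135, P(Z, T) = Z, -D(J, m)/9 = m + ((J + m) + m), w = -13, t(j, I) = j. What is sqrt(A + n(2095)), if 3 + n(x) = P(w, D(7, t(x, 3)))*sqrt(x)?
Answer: sqrt(-5884483 - 13*sqrt(2095)) ≈ 2425.9*I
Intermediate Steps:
D(J, m) = -27*m - 9*J (D(J, m) = -9*(m + ((J + m) + m)) = -9*(m + (J + 2*m)) = -9*(J + 3*m) = -27*m - 9*J)
A = -5884480 (A = -448*13135 = -8*735560 = -5884480)
n(x) = -3 - 13*sqrt(x)
sqrt(A + n(2095)) = sqrt(-5884480 + (-3 - 13*sqrt(2095))) = sqrt(-5884483 - 13*sqrt(2095))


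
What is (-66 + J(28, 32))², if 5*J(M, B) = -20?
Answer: 4900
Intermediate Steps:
J(M, B) = -4 (J(M, B) = (⅕)*(-20) = -4)
(-66 + J(28, 32))² = (-66 - 4)² = (-70)² = 4900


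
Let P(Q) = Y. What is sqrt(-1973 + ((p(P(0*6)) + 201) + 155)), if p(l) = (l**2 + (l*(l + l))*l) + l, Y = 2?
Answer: I*sqrt(1595) ≈ 39.937*I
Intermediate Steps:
P(Q) = 2
p(l) = l + l**2 + 2*l**3 (p(l) = (l**2 + (l*(2*l))*l) + l = (l**2 + (2*l**2)*l) + l = (l**2 + 2*l**3) + l = l + l**2 + 2*l**3)
sqrt(-1973 + ((p(P(0*6)) + 201) + 155)) = sqrt(-1973 + ((2*(1 + 2 + 2*2**2) + 201) + 155)) = sqrt(-1973 + ((2*(1 + 2 + 2*4) + 201) + 155)) = sqrt(-1973 + ((2*(1 + 2 + 8) + 201) + 155)) = sqrt(-1973 + ((2*11 + 201) + 155)) = sqrt(-1973 + ((22 + 201) + 155)) = sqrt(-1973 + (223 + 155)) = sqrt(-1973 + 378) = sqrt(-1595) = I*sqrt(1595)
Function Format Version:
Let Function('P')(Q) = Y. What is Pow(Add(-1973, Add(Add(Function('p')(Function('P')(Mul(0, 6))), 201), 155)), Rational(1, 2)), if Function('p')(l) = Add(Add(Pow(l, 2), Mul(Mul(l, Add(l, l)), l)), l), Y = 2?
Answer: Mul(I, Pow(1595, Rational(1, 2))) ≈ Mul(39.937, I)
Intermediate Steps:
Function('P')(Q) = 2
Function('p')(l) = Add(l, Pow(l, 2), Mul(2, Pow(l, 3))) (Function('p')(l) = Add(Add(Pow(l, 2), Mul(Mul(l, Mul(2, l)), l)), l) = Add(Add(Pow(l, 2), Mul(Mul(2, Pow(l, 2)), l)), l) = Add(Add(Pow(l, 2), Mul(2, Pow(l, 3))), l) = Add(l, Pow(l, 2), Mul(2, Pow(l, 3))))
Pow(Add(-1973, Add(Add(Function('p')(Function('P')(Mul(0, 6))), 201), 155)), Rational(1, 2)) = Pow(Add(-1973, Add(Add(Mul(2, Add(1, 2, Mul(2, Pow(2, 2)))), 201), 155)), Rational(1, 2)) = Pow(Add(-1973, Add(Add(Mul(2, Add(1, 2, Mul(2, 4))), 201), 155)), Rational(1, 2)) = Pow(Add(-1973, Add(Add(Mul(2, Add(1, 2, 8)), 201), 155)), Rational(1, 2)) = Pow(Add(-1973, Add(Add(Mul(2, 11), 201), 155)), Rational(1, 2)) = Pow(Add(-1973, Add(Add(22, 201), 155)), Rational(1, 2)) = Pow(Add(-1973, Add(223, 155)), Rational(1, 2)) = Pow(Add(-1973, 378), Rational(1, 2)) = Pow(-1595, Rational(1, 2)) = Mul(I, Pow(1595, Rational(1, 2)))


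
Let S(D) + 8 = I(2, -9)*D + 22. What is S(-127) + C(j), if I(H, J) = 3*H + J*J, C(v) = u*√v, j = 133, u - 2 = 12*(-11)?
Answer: -11035 - 130*√133 ≈ -12534.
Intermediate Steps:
u = -130 (u = 2 + 12*(-11) = 2 - 132 = -130)
C(v) = -130*√v
I(H, J) = J² + 3*H (I(H, J) = 3*H + J² = J² + 3*H)
S(D) = 14 + 87*D (S(D) = -8 + (((-9)² + 3*2)*D + 22) = -8 + ((81 + 6)*D + 22) = -8 + (87*D + 22) = -8 + (22 + 87*D) = 14 + 87*D)
S(-127) + C(j) = (14 + 87*(-127)) - 130*√133 = (14 - 11049) - 130*√133 = -11035 - 130*√133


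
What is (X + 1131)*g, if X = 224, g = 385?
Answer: 521675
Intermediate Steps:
(X + 1131)*g = (224 + 1131)*385 = 1355*385 = 521675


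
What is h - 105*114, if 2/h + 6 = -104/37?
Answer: -1951147/163 ≈ -11970.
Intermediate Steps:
h = -37/163 (h = 2/(-6 - 104/37) = 2/(-326/37) = 2*(-37/326) = -37/163 ≈ -0.22699)
h - 105*114 = -37/163 - 105*114 = -37/163 - 11970 = -1951147/163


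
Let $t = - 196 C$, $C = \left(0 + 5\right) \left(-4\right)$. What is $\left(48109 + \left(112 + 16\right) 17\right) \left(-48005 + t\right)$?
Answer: $-2216814225$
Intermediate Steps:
$C = -20$ ($C = 5 \left(-4\right) = -20$)
$t = 3920$ ($t = \left(-196\right) \left(-20\right) = 3920$)
$\left(48109 + \left(112 + 16\right) 17\right) \left(-48005 + t\right) = \left(48109 + \left(112 + 16\right) 17\right) \left(-48005 + 3920\right) = \left(48109 + 128 \cdot 17\right) \left(-44085\right) = \left(48109 + 2176\right) \left(-44085\right) = 50285 \left(-44085\right) = -2216814225$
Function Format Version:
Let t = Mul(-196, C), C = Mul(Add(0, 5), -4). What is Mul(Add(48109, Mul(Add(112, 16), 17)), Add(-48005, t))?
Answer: -2216814225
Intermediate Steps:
C = -20 (C = Mul(5, -4) = -20)
t = 3920 (t = Mul(-196, -20) = 3920)
Mul(Add(48109, Mul(Add(112, 16), 17)), Add(-48005, t)) = Mul(Add(48109, Mul(Add(112, 16), 17)), Add(-48005, 3920)) = Mul(Add(48109, Mul(128, 17)), -44085) = Mul(Add(48109, 2176), -44085) = Mul(50285, -44085) = -2216814225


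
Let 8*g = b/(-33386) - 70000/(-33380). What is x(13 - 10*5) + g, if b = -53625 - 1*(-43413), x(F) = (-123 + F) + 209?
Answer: 5494154639/111442468 ≈ 49.300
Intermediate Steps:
x(F) = 86 + F
b = -10212 (b = -53625 + 43413 = -10212)
g = 33473707/111442468 (g = (-10212/(-33386) - 70000/(-33380))/8 = (-10212*(-1/33386) - 70000*(-1/33380))/8 = (5106/16693 + 3500/1669)/8 = (⅛)*(66947414/27860617) = 33473707/111442468 ≈ 0.30037)
x(13 - 10*5) + g = (86 + (13 - 10*5)) + 33473707/111442468 = (86 + (13 - 50)) + 33473707/111442468 = (86 - 37) + 33473707/111442468 = 49 + 33473707/111442468 = 5494154639/111442468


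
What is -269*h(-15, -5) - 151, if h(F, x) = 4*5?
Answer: -5531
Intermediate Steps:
h(F, x) = 20
-269*h(-15, -5) - 151 = -269*20 - 151 = -5380 - 151 = -5531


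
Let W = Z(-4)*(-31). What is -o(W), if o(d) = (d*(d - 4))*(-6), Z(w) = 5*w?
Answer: 2291520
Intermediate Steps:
W = 620 (W = (5*(-4))*(-31) = -20*(-31) = 620)
o(d) = -6*d*(-4 + d) (o(d) = (d*(-4 + d))*(-6) = -6*d*(-4 + d))
-o(W) = -6*620*(4 - 1*620) = -6*620*(4 - 620) = -6*620*(-616) = -1*(-2291520) = 2291520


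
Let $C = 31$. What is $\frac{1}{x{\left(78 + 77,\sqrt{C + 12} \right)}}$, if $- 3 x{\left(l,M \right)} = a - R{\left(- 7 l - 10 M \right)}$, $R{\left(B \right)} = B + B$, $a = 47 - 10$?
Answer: $- \frac{2207}{1617883} + \frac{20 \sqrt{43}}{1617883} \approx -0.0012831$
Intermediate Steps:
$a = 37$ ($a = 47 - 10 = 37$)
$R{\left(B \right)} = 2 B$
$x{\left(l,M \right)} = - \frac{37}{3} - \frac{20 M}{3} - \frac{14 l}{3}$ ($x{\left(l,M \right)} = - \frac{37 - 2 \left(- 7 l - 10 M\right)}{3} = - \frac{37 - 2 \left(- 10 M - 7 l\right)}{3} = - \frac{37 - \left(- 20 M - 14 l\right)}{3} = - \frac{37 + \left(14 l + 20 M\right)}{3} = - \frac{37 + 14 l + 20 M}{3} = - \frac{37}{3} - \frac{20 M}{3} - \frac{14 l}{3}$)
$\frac{1}{x{\left(78 + 77,\sqrt{C + 12} \right)}} = \frac{1}{- \frac{37}{3} - \frac{20 \sqrt{31 + 12}}{3} - \frac{14 \left(78 + 77\right)}{3}} = \frac{1}{- \frac{37}{3} - \frac{20 \sqrt{43}}{3} - \frac{2170}{3}} = \frac{1}{- \frac{2207}{3} - \frac{20 \sqrt{43}}{3}}$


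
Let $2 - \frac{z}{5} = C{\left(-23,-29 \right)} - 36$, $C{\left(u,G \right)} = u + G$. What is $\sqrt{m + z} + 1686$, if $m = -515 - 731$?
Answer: $1686 + 2 i \sqrt{199} \approx 1686.0 + 28.213 i$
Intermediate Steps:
$C{\left(u,G \right)} = G + u$
$m = -1246$
$z = 450$ ($z = 10 - 5 \left(\left(-29 - 23\right) - 36\right) = 10 - 5 \left(-52 - 36\right) = 10 - -440 = 10 + 440 = 450$)
$\sqrt{m + z} + 1686 = \sqrt{-1246 + 450} + 1686 = \sqrt{-796} + 1686 = 2 i \sqrt{199} + 1686 = 1686 + 2 i \sqrt{199}$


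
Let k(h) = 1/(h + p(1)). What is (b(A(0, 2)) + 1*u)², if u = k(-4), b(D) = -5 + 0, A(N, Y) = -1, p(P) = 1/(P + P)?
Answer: 1369/49 ≈ 27.939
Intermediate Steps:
p(P) = 1/(2*P)
b(D) = -5
k(h) = 1/(½ + h) (k(h) = 1/(h + (½)/1) = 1/(h + (½)*1) = 1/(h + ½) = 1/(½ + h))
u = -2/7 (u = 2/(1 + 2*(-4)) = 2/(1 - 8) = 2/(-7) = 2*(-⅐) = -2/7 ≈ -0.28571)
(b(A(0, 2)) + 1*u)² = (-5 + 1*(-2/7))² = (-5 - 2/7)² = (-37/7)² = 1369/49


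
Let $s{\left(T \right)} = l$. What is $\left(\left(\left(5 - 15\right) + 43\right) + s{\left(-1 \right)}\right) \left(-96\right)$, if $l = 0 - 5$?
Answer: $-2688$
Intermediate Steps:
$l = -5$
$s{\left(T \right)} = -5$
$\left(\left(\left(5 - 15\right) + 43\right) + s{\left(-1 \right)}\right) \left(-96\right) = \left(\left(\left(5 - 15\right) + 43\right) - 5\right) \left(-96\right) = \left(\left(-10 + 43\right) - 5\right) \left(-96\right) = \left(33 - 5\right) \left(-96\right) = 28 \left(-96\right) = -2688$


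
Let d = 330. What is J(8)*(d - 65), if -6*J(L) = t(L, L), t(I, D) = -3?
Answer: 265/2 ≈ 132.50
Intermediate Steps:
J(L) = 1/2 (J(L) = -1/6*(-3) = 1/2)
J(8)*(d - 65) = (330 - 65)/2 = (1/2)*265 = 265/2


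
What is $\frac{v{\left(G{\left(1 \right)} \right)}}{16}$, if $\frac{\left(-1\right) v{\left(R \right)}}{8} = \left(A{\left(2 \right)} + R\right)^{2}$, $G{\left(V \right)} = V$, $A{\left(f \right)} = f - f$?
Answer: $- \frac{1}{2} \approx -0.5$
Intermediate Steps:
$A{\left(f \right)} = 0$
$v{\left(R \right)} = - 8 R^{2}$ ($v{\left(R \right)} = - 8 \left(0 + R\right)^{2} = - 8 R^{2}$)
$\frac{v{\left(G{\left(1 \right)} \right)}}{16} = \frac{\left(-8\right) 1^{2}}{16} = \frac{\left(-8\right) 1}{16} = \frac{1}{16} \left(-8\right) = - \frac{1}{2}$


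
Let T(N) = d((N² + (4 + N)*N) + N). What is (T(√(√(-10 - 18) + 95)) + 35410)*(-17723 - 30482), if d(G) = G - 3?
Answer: -1715953385 - 241025*√(95 + 2*I*√7) - 192820*I*√7 ≈ -1.7183e+9 - 5.7555e+5*I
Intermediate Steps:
d(G) = -3 + G
T(N) = -3 + N + N² + N*(4 + N) (T(N) = -3 + ((N² + (4 + N)*N) + N) = -3 + ((N² + N*(4 + N)) + N) = -3 + (N + N² + N*(4 + N)) = -3 + N + N² + N*(4 + N))
(T(√(√(-10 - 18) + 95)) + 35410)*(-17723 - 30482) = ((-3 + √(√(-10 - 18) + 95)*(5 + 2*√(√(-10 - 18) + 95))) + 35410)*(-17723 - 30482) = ((-3 + √(√(-28) + 95)*(5 + 2*√(√(-28) + 95))) + 35410)*(-48205) = ((-3 + √(2*I*√7 + 95)*(5 + 2*√(2*I*√7 + 95))) + 35410)*(-48205) = ((-3 + √(95 + 2*I*√7)*(5 + 2*√(95 + 2*I*√7))) + 35410)*(-48205) = (35407 + √(95 + 2*I*√7)*(5 + 2*√(95 + 2*I*√7)))*(-48205) = -1706794435 - 48205*√(95 + 2*I*√7)*(5 + 2*√(95 + 2*I*√7))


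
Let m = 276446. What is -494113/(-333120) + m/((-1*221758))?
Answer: 8741909567/36936012480 ≈ 0.23668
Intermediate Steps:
-494113/(-333120) + m/((-1*221758)) = -494113/(-333120) + 276446/((-1*221758)) = -494113*(-1/333120) + 276446/(-221758) = 494113/333120 + 276446*(-1/221758) = 494113/333120 - 138223/110879 = 8741909567/36936012480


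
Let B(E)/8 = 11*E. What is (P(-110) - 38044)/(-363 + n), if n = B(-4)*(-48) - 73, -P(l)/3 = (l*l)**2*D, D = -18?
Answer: 1976525489/4115 ≈ 4.8032e+5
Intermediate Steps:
B(E) = 88*E (B(E) = 8*(11*E) = 88*E)
P(l) = 54*l**4 (P(l) = -3*(l*l)**2*(-18) = -3*(l**2)**2*(-18) = -3*l**4*(-18) = -(-54)*l**4 = 54*l**4)
n = 16823 (n = (88*(-4))*(-48) - 73 = -352*(-48) - 73 = 16896 - 73 = 16823)
(P(-110) - 38044)/(-363 + n) = (54*(-110)**4 - 38044)/(-363 + 16823) = (54*146410000 - 38044)/16460 = (7906140000 - 38044)*(1/16460) = 7906101956*(1/16460) = 1976525489/4115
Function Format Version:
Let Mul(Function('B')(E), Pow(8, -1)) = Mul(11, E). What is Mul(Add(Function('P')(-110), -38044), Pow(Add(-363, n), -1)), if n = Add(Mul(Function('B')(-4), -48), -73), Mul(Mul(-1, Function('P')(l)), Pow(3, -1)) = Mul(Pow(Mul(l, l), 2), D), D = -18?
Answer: Rational(1976525489, 4115) ≈ 4.8032e+5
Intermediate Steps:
Function('B')(E) = Mul(88, E) (Function('B')(E) = Mul(8, Mul(11, E)) = Mul(88, E))
Function('P')(l) = Mul(54, Pow(l, 4)) (Function('P')(l) = Mul(-3, Mul(Pow(Mul(l, l), 2), -18)) = Mul(-3, Mul(Pow(Pow(l, 2), 2), -18)) = Mul(-3, Mul(Pow(l, 4), -18)) = Mul(-3, Mul(-18, Pow(l, 4))) = Mul(54, Pow(l, 4)))
n = 16823 (n = Add(Mul(Mul(88, -4), -48), -73) = Add(Mul(-352, -48), -73) = Add(16896, -73) = 16823)
Mul(Add(Function('P')(-110), -38044), Pow(Add(-363, n), -1)) = Mul(Add(Mul(54, Pow(-110, 4)), -38044), Pow(Add(-363, 16823), -1)) = Mul(Add(Mul(54, 146410000), -38044), Pow(16460, -1)) = Mul(Add(7906140000, -38044), Rational(1, 16460)) = Mul(7906101956, Rational(1, 16460)) = Rational(1976525489, 4115)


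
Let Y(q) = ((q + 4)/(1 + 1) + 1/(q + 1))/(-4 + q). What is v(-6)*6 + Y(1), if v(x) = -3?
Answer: -19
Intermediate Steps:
Y(q) = (2 + 1/(1 + q) + q/2)/(-4 + q) (Y(q) = ((4 + q)/2 + 1/(1 + q))/(-4 + q) = ((4 + q)*(½) + 1/(1 + q))/(-4 + q) = ((2 + q/2) + 1/(1 + q))/(-4 + q) = (2 + 1/(1 + q) + q/2)/(-4 + q))
v(-6)*6 + Y(1) = -3*6 + (6 + 1² + 5*1)/(2*(-4 + 1² - 3*1)) = -18 + (6 + 1 + 5)/(2*(-4 + 1 - 3)) = -18 + (½)*12/(-6) = -18 + (½)*(-⅙)*12 = -18 - 1 = -19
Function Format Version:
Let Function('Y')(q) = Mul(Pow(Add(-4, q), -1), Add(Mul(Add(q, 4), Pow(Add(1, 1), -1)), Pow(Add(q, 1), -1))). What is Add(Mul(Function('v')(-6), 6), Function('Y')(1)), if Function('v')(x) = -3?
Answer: -19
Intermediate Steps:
Function('Y')(q) = Mul(Pow(Add(-4, q), -1), Add(2, Pow(Add(1, q), -1), Mul(Rational(1, 2), q))) (Function('Y')(q) = Mul(Pow(Add(-4, q), -1), Add(Mul(Add(4, q), Pow(2, -1)), Pow(Add(1, q), -1))) = Mul(Pow(Add(-4, q), -1), Add(Mul(Add(4, q), Rational(1, 2)), Pow(Add(1, q), -1))) = Mul(Pow(Add(-4, q), -1), Add(Add(2, Mul(Rational(1, 2), q)), Pow(Add(1, q), -1))) = Mul(Pow(Add(-4, q), -1), Add(2, Pow(Add(1, q), -1), Mul(Rational(1, 2), q))))
Add(Mul(Function('v')(-6), 6), Function('Y')(1)) = Add(Mul(-3, 6), Mul(Rational(1, 2), Pow(Add(-4, Pow(1, 2), Mul(-3, 1)), -1), Add(6, Pow(1, 2), Mul(5, 1)))) = Add(-18, Mul(Rational(1, 2), Pow(Add(-4, 1, -3), -1), Add(6, 1, 5))) = Add(-18, Mul(Rational(1, 2), Pow(-6, -1), 12)) = Add(-18, Mul(Rational(1, 2), Rational(-1, 6), 12)) = Add(-18, -1) = -19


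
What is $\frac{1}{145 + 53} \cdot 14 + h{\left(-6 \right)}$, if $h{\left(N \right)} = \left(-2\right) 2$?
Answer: $- \frac{389}{99} \approx -3.9293$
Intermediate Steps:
$h{\left(N \right)} = -4$
$\frac{1}{145 + 53} \cdot 14 + h{\left(-6 \right)} = \frac{1}{145 + 53} \cdot 14 - 4 = \frac{1}{198} \cdot 14 - 4 = \frac{7}{99} - 4 = - \frac{389}{99}$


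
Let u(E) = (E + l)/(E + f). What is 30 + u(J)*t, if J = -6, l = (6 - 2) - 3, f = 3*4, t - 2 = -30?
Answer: 160/3 ≈ 53.333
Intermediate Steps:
t = -28 (t = 2 - 30 = -28)
f = 12
l = 1 (l = 4 - 3 = 1)
u(E) = (1 + E)/(12 + E) (u(E) = (E + 1)/(E + 12) = (1 + E)/(12 + E))
30 + u(J)*t = 30 + ((1 - 6)/(12 - 6))*(-28) = 30 + (-5/6)*(-28) = 30 + ((⅙)*(-5))*(-28) = 30 - ⅚*(-28) = 30 + 70/3 = 160/3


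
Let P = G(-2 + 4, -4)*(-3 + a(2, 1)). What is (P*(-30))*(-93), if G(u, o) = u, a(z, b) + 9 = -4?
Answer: -89280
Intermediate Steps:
a(z, b) = -13 (a(z, b) = -9 - 4 = -13)
P = -32 (P = (-2 + 4)*(-3 - 13) = 2*(-16) = -32)
(P*(-30))*(-93) = -32*(-30)*(-93) = 960*(-93) = -89280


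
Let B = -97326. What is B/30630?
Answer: -16221/5105 ≈ -3.1775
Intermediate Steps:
B/30630 = -97326/30630 = -97326*1/30630 = -16221/5105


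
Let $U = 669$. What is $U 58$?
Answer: $38802$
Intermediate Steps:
$U 58 = 669 \cdot 58 = 38802$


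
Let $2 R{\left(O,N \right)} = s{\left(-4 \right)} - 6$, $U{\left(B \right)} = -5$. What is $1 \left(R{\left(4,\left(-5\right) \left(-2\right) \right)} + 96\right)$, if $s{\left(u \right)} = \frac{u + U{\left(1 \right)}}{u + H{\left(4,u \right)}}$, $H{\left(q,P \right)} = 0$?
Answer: $\frac{753}{8} \approx 94.125$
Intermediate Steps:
$s{\left(u \right)} = \frac{-5 + u}{u}$ ($s{\left(u \right)} = \frac{u - 5}{u + 0} = \frac{-5 + u}{u}$)
$R{\left(O,N \right)} = - \frac{15}{8}$ ($R{\left(O,N \right)} = \frac{\frac{-5 - 4}{-4} - 6}{2} = \frac{\left(- \frac{1}{4}\right) \left(-9\right) - 6}{2} = \frac{\frac{9}{4} - 6}{2} = \frac{1}{2} \left(- \frac{15}{4}\right) = - \frac{15}{8}$)
$1 \left(R{\left(4,\left(-5\right) \left(-2\right) \right)} + 96\right) = 1 \left(- \frac{15}{8} + 96\right) = 1 \cdot \frac{753}{8} = \frac{753}{8}$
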